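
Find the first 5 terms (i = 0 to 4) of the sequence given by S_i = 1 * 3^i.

This is a geometric sequence.
i=0: S_0 = 1 * 3^0 = 1
i=1: S_1 = 1 * 3^1 = 3
i=2: S_2 = 1 * 3^2 = 9
i=3: S_3 = 1 * 3^3 = 27
i=4: S_4 = 1 * 3^4 = 81
The first 5 terms are: [1, 3, 9, 27, 81]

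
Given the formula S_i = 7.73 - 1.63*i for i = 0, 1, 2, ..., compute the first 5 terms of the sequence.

This is an arithmetic sequence.
i=0: S_0 = 7.73 + -1.63*0 = 7.73
i=1: S_1 = 7.73 + -1.63*1 = 6.1
i=2: S_2 = 7.73 + -1.63*2 = 4.47
i=3: S_3 = 7.73 + -1.63*3 = 2.84
i=4: S_4 = 7.73 + -1.63*4 = 1.21
The first 5 terms are: [7.73, 6.1, 4.47, 2.84, 1.21]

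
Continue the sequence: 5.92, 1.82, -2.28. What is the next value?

Differences: 1.82 - 5.92 = -4.1
This is an arithmetic sequence with common difference d = -4.1.
Next term = -2.28 + -4.1 = -6.38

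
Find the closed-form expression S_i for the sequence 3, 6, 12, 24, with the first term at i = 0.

Check ratios: 6 / 3 = 2.0
Common ratio r = 2.
First term a = 3.
Formula: S_i = 3 * 2^i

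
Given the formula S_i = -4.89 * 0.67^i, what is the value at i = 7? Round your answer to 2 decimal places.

S_7 = -4.89 * 0.67^7 ≈ -4.89 * 0.0606 ≈ -0.3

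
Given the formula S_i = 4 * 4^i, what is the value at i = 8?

S_8 = 4 * 4^8 = 4 * 65536 = 262144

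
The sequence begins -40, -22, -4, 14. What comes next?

Differences: -22 - -40 = 18
This is an arithmetic sequence with common difference d = 18.
Next term = 14 + 18 = 32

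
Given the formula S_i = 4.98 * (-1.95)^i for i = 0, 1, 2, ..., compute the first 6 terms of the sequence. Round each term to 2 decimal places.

This is a geometric sequence.
i=0: S_0 = 4.98 * (-1.95)^0 = 4.98
i=1: S_1 = 4.98 * (-1.95)^1 ≈ -9.71
i=2: S_2 = 4.98 * (-1.95)^2 ≈ 18.94
i=3: S_3 = 4.98 * (-1.95)^3 ≈ -36.93
i=4: S_4 = 4.98 * (-1.95)^4 ≈ 72.01
i=5: S_5 = 4.98 * (-1.95)^5 ≈ -140.41
The first 6 terms are: [4.98, -9.71, 18.94, -36.93, 72.01, -140.41]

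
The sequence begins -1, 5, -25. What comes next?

Ratios: 5 / -1 = -5.0
This is a geometric sequence with common ratio r = -5.
Next term = -25 * -5 = 125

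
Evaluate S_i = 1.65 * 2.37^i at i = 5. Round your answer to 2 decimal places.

S_5 = 1.65 * 2.37^5 ≈ 1.65 * 74.7725 ≈ 123.37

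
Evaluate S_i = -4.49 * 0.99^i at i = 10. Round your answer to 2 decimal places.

S_10 = -4.49 * 0.99^10 ≈ -4.49 * 0.9044 ≈ -4.06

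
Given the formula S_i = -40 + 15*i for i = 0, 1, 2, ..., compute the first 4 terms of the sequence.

This is an arithmetic sequence.
i=0: S_0 = -40 + 15*0 = -40
i=1: S_1 = -40 + 15*1 = -25
i=2: S_2 = -40 + 15*2 = -10
i=3: S_3 = -40 + 15*3 = 5
The first 4 terms are: [-40, -25, -10, 5]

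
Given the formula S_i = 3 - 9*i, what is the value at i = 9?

S_9 = 3 + -9*9 = 3 + -81 = -78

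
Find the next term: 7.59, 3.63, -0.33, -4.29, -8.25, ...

Differences: 3.63 - 7.59 = -3.96
This is an arithmetic sequence with common difference d = -3.96.
Next term = -8.25 + -3.96 = -12.21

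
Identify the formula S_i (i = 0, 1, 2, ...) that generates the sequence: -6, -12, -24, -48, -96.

Check ratios: -12 / -6 = 2.0
Common ratio r = 2.
First term a = -6.
Formula: S_i = -6 * 2^i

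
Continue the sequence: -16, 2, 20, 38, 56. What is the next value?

Differences: 2 - -16 = 18
This is an arithmetic sequence with common difference d = 18.
Next term = 56 + 18 = 74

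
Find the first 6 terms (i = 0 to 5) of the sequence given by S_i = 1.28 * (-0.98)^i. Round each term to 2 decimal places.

This is a geometric sequence.
i=0: S_0 = 1.28 * (-0.98)^0 = 1.28
i=1: S_1 = 1.28 * (-0.98)^1 ≈ -1.25
i=2: S_2 = 1.28 * (-0.98)^2 ≈ 1.23
i=3: S_3 = 1.28 * (-0.98)^3 ≈ -1.2
i=4: S_4 = 1.28 * (-0.98)^4 ≈ 1.18
i=5: S_5 = 1.28 * (-0.98)^5 ≈ -1.16
The first 6 terms are: [1.28, -1.25, 1.23, -1.2, 1.18, -1.16]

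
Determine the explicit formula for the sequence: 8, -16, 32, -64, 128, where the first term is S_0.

Check ratios: -16 / 8 = -2.0
Common ratio r = -2.
First term a = 8.
Formula: S_i = 8 * (-2)^i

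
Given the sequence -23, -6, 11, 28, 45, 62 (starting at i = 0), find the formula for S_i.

Check differences: -6 - -23 = 17
11 - -6 = 17
Common difference d = 17.
First term a = -23.
Formula: S_i = -23 + 17*i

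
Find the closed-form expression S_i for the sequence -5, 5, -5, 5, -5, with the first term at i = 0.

Check ratios: 5 / -5 = -1.0
Common ratio r = -1.
First term a = -5.
Formula: S_i = -5 * (-1)^i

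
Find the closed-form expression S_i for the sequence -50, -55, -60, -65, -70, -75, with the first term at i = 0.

Check differences: -55 - -50 = -5
-60 - -55 = -5
Common difference d = -5.
First term a = -50.
Formula: S_i = -50 - 5*i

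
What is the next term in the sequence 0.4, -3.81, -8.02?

Differences: -3.81 - 0.4 = -4.21
This is an arithmetic sequence with common difference d = -4.21.
Next term = -8.02 + -4.21 = -12.23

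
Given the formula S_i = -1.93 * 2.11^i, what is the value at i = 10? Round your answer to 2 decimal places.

S_10 = -1.93 * 2.11^10 ≈ -1.93 * 1749.1399 ≈ -3375.84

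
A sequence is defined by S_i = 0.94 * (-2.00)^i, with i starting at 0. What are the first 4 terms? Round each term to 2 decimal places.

This is a geometric sequence.
i=0: S_0 = 0.94 * (-2.0)^0 = 0.94
i=1: S_1 = 0.94 * (-2.0)^1 = -1.88
i=2: S_2 = 0.94 * (-2.0)^2 = 3.76
i=3: S_3 = 0.94 * (-2.0)^3 = -7.52
The first 4 terms are: [0.94, -1.88, 3.76, -7.52]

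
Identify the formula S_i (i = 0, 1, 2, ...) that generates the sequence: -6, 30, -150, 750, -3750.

Check ratios: 30 / -6 = -5.0
Common ratio r = -5.
First term a = -6.
Formula: S_i = -6 * (-5)^i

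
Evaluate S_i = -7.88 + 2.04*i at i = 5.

S_5 = -7.88 + 2.04*5 = -7.88 + 10.2 = 2.32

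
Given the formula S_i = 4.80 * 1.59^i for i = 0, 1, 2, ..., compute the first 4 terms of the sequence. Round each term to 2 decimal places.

This is a geometric sequence.
i=0: S_0 = 4.8 * 1.59^0 = 4.8
i=1: S_1 = 4.8 * 1.59^1 ≈ 7.63
i=2: S_2 = 4.8 * 1.59^2 ≈ 12.13
i=3: S_3 = 4.8 * 1.59^3 ≈ 19.29
The first 4 terms are: [4.8, 7.63, 12.13, 19.29]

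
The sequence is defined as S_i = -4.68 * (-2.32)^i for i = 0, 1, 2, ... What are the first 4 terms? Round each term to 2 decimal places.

This is a geometric sequence.
i=0: S_0 = -4.68 * (-2.32)^0 = -4.68
i=1: S_1 = -4.68 * (-2.32)^1 ≈ 10.86
i=2: S_2 = -4.68 * (-2.32)^2 ≈ -25.19
i=3: S_3 = -4.68 * (-2.32)^3 ≈ 58.44
The first 4 terms are: [-4.68, 10.86, -25.19, 58.44]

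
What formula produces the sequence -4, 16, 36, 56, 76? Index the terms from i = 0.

Check differences: 16 - -4 = 20
36 - 16 = 20
Common difference d = 20.
First term a = -4.
Formula: S_i = -4 + 20*i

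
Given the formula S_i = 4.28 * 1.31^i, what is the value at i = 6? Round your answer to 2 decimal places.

S_6 = 4.28 * 1.31^6 ≈ 4.28 * 5.0539 ≈ 21.63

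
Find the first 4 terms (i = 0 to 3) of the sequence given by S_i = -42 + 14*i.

This is an arithmetic sequence.
i=0: S_0 = -42 + 14*0 = -42
i=1: S_1 = -42 + 14*1 = -28
i=2: S_2 = -42 + 14*2 = -14
i=3: S_3 = -42 + 14*3 = 0
The first 4 terms are: [-42, -28, -14, 0]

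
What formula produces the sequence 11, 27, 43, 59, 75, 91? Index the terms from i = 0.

Check differences: 27 - 11 = 16
43 - 27 = 16
Common difference d = 16.
First term a = 11.
Formula: S_i = 11 + 16*i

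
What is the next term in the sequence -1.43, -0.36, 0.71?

Differences: -0.36 - -1.43 = 1.07
This is an arithmetic sequence with common difference d = 1.07.
Next term = 0.71 + 1.07 = 1.78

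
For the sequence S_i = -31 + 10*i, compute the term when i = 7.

S_7 = -31 + 10*7 = -31 + 70 = 39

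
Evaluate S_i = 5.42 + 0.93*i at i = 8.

S_8 = 5.42 + 0.93*8 = 5.42 + 7.44 = 12.86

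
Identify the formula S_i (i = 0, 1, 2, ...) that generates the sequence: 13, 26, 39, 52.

Check differences: 26 - 13 = 13
39 - 26 = 13
Common difference d = 13.
First term a = 13.
Formula: S_i = 13 + 13*i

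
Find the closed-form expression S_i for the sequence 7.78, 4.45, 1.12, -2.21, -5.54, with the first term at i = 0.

Check differences: 4.45 - 7.78 = -3.33
1.12 - 4.45 = -3.33
Common difference d = -3.33.
First term a = 7.78.
Formula: S_i = 7.78 - 3.33*i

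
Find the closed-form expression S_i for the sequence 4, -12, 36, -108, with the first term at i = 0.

Check ratios: -12 / 4 = -3.0
Common ratio r = -3.
First term a = 4.
Formula: S_i = 4 * (-3)^i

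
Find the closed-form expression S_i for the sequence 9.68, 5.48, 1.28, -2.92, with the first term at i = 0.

Check differences: 5.48 - 9.68 = -4.2
1.28 - 5.48 = -4.2
Common difference d = -4.2.
First term a = 9.68.
Formula: S_i = 9.68 - 4.20*i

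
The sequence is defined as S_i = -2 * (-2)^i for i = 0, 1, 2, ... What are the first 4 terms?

This is a geometric sequence.
i=0: S_0 = -2 * (-2)^0 = -2
i=1: S_1 = -2 * (-2)^1 = 4
i=2: S_2 = -2 * (-2)^2 = -8
i=3: S_3 = -2 * (-2)^3 = 16
The first 4 terms are: [-2, 4, -8, 16]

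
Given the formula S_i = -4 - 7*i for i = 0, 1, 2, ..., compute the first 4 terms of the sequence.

This is an arithmetic sequence.
i=0: S_0 = -4 + -7*0 = -4
i=1: S_1 = -4 + -7*1 = -11
i=2: S_2 = -4 + -7*2 = -18
i=3: S_3 = -4 + -7*3 = -25
The first 4 terms are: [-4, -11, -18, -25]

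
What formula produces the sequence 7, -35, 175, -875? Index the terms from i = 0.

Check ratios: -35 / 7 = -5.0
Common ratio r = -5.
First term a = 7.
Formula: S_i = 7 * (-5)^i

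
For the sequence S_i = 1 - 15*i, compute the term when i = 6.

S_6 = 1 + -15*6 = 1 + -90 = -89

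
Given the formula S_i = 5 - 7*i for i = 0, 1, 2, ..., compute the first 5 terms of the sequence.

This is an arithmetic sequence.
i=0: S_0 = 5 + -7*0 = 5
i=1: S_1 = 5 + -7*1 = -2
i=2: S_2 = 5 + -7*2 = -9
i=3: S_3 = 5 + -7*3 = -16
i=4: S_4 = 5 + -7*4 = -23
The first 5 terms are: [5, -2, -9, -16, -23]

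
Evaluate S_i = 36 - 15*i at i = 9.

S_9 = 36 + -15*9 = 36 + -135 = -99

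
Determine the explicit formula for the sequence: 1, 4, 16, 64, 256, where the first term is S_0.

Check ratios: 4 / 1 = 4.0
Common ratio r = 4.
First term a = 1.
Formula: S_i = 1 * 4^i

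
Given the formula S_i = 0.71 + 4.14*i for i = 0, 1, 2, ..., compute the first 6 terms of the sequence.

This is an arithmetic sequence.
i=0: S_0 = 0.71 + 4.14*0 = 0.71
i=1: S_1 = 0.71 + 4.14*1 = 4.85
i=2: S_2 = 0.71 + 4.14*2 = 8.99
i=3: S_3 = 0.71 + 4.14*3 = 13.13
i=4: S_4 = 0.71 + 4.14*4 = 17.27
i=5: S_5 = 0.71 + 4.14*5 = 21.41
The first 6 terms are: [0.71, 4.85, 8.99, 13.13, 17.27, 21.41]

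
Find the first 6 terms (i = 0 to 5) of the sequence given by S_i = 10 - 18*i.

This is an arithmetic sequence.
i=0: S_0 = 10 + -18*0 = 10
i=1: S_1 = 10 + -18*1 = -8
i=2: S_2 = 10 + -18*2 = -26
i=3: S_3 = 10 + -18*3 = -44
i=4: S_4 = 10 + -18*4 = -62
i=5: S_5 = 10 + -18*5 = -80
The first 6 terms are: [10, -8, -26, -44, -62, -80]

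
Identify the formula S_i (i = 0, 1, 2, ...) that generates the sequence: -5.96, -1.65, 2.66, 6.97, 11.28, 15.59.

Check differences: -1.65 - -5.96 = 4.31
2.66 - -1.65 = 4.31
Common difference d = 4.31.
First term a = -5.96.
Formula: S_i = -5.96 + 4.31*i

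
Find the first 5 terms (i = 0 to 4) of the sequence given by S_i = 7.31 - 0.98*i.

This is an arithmetic sequence.
i=0: S_0 = 7.31 + -0.98*0 = 7.31
i=1: S_1 = 7.31 + -0.98*1 = 6.33
i=2: S_2 = 7.31 + -0.98*2 = 5.35
i=3: S_3 = 7.31 + -0.98*3 = 4.37
i=4: S_4 = 7.31 + -0.98*4 = 3.39
The first 5 terms are: [7.31, 6.33, 5.35, 4.37, 3.39]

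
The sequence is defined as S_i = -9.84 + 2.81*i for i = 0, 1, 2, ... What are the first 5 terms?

This is an arithmetic sequence.
i=0: S_0 = -9.84 + 2.81*0 = -9.84
i=1: S_1 = -9.84 + 2.81*1 = -7.03
i=2: S_2 = -9.84 + 2.81*2 = -4.22
i=3: S_3 = -9.84 + 2.81*3 = -1.41
i=4: S_4 = -9.84 + 2.81*4 = 1.4
The first 5 terms are: [-9.84, -7.03, -4.22, -1.41, 1.4]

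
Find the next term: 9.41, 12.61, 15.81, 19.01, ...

Differences: 12.61 - 9.41 = 3.2
This is an arithmetic sequence with common difference d = 3.2.
Next term = 19.01 + 3.2 = 22.21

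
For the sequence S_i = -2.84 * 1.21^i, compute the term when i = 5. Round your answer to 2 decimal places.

S_5 = -2.84 * 1.21^5 ≈ -2.84 * 2.5937 ≈ -7.37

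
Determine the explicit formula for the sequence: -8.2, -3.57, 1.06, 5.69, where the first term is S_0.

Check differences: -3.57 - -8.2 = 4.63
1.06 - -3.57 = 4.63
Common difference d = 4.63.
First term a = -8.2.
Formula: S_i = -8.20 + 4.63*i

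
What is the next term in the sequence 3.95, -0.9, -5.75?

Differences: -0.9 - 3.95 = -4.85
This is an arithmetic sequence with common difference d = -4.85.
Next term = -5.75 + -4.85 = -10.6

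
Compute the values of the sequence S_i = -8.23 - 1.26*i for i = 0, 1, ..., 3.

This is an arithmetic sequence.
i=0: S_0 = -8.23 + -1.26*0 = -8.23
i=1: S_1 = -8.23 + -1.26*1 = -9.49
i=2: S_2 = -8.23 + -1.26*2 = -10.75
i=3: S_3 = -8.23 + -1.26*3 = -12.01
The first 4 terms are: [-8.23, -9.49, -10.75, -12.01]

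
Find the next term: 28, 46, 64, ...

Differences: 46 - 28 = 18
This is an arithmetic sequence with common difference d = 18.
Next term = 64 + 18 = 82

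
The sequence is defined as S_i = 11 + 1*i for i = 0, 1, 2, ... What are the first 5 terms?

This is an arithmetic sequence.
i=0: S_0 = 11 + 1*0 = 11
i=1: S_1 = 11 + 1*1 = 12
i=2: S_2 = 11 + 1*2 = 13
i=3: S_3 = 11 + 1*3 = 14
i=4: S_4 = 11 + 1*4 = 15
The first 5 terms are: [11, 12, 13, 14, 15]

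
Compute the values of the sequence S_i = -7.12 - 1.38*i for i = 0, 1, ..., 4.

This is an arithmetic sequence.
i=0: S_0 = -7.12 + -1.38*0 = -7.12
i=1: S_1 = -7.12 + -1.38*1 = -8.5
i=2: S_2 = -7.12 + -1.38*2 = -9.88
i=3: S_3 = -7.12 + -1.38*3 = -11.26
i=4: S_4 = -7.12 + -1.38*4 = -12.64
The first 5 terms are: [-7.12, -8.5, -9.88, -11.26, -12.64]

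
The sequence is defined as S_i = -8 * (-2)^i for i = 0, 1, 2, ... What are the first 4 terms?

This is a geometric sequence.
i=0: S_0 = -8 * (-2)^0 = -8
i=1: S_1 = -8 * (-2)^1 = 16
i=2: S_2 = -8 * (-2)^2 = -32
i=3: S_3 = -8 * (-2)^3 = 64
The first 4 terms are: [-8, 16, -32, 64]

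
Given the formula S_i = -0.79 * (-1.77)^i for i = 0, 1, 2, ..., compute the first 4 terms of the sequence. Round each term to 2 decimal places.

This is a geometric sequence.
i=0: S_0 = -0.79 * (-1.77)^0 = -0.79
i=1: S_1 = -0.79 * (-1.77)^1 ≈ 1.4
i=2: S_2 = -0.79 * (-1.77)^2 ≈ -2.47
i=3: S_3 = -0.79 * (-1.77)^3 ≈ 4.38
The first 4 terms are: [-0.79, 1.4, -2.47, 4.38]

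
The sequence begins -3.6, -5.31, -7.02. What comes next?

Differences: -5.31 - -3.6 = -1.71
This is an arithmetic sequence with common difference d = -1.71.
Next term = -7.02 + -1.71 = -8.73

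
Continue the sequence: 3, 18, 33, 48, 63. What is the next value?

Differences: 18 - 3 = 15
This is an arithmetic sequence with common difference d = 15.
Next term = 63 + 15 = 78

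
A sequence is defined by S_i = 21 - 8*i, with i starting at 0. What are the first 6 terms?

This is an arithmetic sequence.
i=0: S_0 = 21 + -8*0 = 21
i=1: S_1 = 21 + -8*1 = 13
i=2: S_2 = 21 + -8*2 = 5
i=3: S_3 = 21 + -8*3 = -3
i=4: S_4 = 21 + -8*4 = -11
i=5: S_5 = 21 + -8*5 = -19
The first 6 terms are: [21, 13, 5, -3, -11, -19]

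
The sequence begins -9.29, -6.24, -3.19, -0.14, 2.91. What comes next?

Differences: -6.24 - -9.29 = 3.05
This is an arithmetic sequence with common difference d = 3.05.
Next term = 2.91 + 3.05 = 5.96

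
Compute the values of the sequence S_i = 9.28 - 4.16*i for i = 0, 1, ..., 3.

This is an arithmetic sequence.
i=0: S_0 = 9.28 + -4.16*0 = 9.28
i=1: S_1 = 9.28 + -4.16*1 = 5.12
i=2: S_2 = 9.28 + -4.16*2 = 0.96
i=3: S_3 = 9.28 + -4.16*3 = -3.2
The first 4 terms are: [9.28, 5.12, 0.96, -3.2]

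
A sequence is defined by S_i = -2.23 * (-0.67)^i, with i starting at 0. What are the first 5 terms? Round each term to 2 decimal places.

This is a geometric sequence.
i=0: S_0 = -2.23 * (-0.67)^0 = -2.23
i=1: S_1 = -2.23 * (-0.67)^1 ≈ 1.49
i=2: S_2 = -2.23 * (-0.67)^2 ≈ -1.0
i=3: S_3 = -2.23 * (-0.67)^3 ≈ 0.67
i=4: S_4 = -2.23 * (-0.67)^4 ≈ -0.45
The first 5 terms are: [-2.23, 1.49, -1.0, 0.67, -0.45]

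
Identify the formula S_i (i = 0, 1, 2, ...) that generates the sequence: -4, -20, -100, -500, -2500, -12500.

Check ratios: -20 / -4 = 5.0
Common ratio r = 5.
First term a = -4.
Formula: S_i = -4 * 5^i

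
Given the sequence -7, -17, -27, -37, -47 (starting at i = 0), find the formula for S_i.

Check differences: -17 - -7 = -10
-27 - -17 = -10
Common difference d = -10.
First term a = -7.
Formula: S_i = -7 - 10*i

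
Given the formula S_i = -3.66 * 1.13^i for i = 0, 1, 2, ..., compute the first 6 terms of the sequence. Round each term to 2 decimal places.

This is a geometric sequence.
i=0: S_0 = -3.66 * 1.13^0 = -3.66
i=1: S_1 = -3.66 * 1.13^1 ≈ -4.14
i=2: S_2 = -3.66 * 1.13^2 ≈ -4.67
i=3: S_3 = -3.66 * 1.13^3 ≈ -5.28
i=4: S_4 = -3.66 * 1.13^4 ≈ -5.97
i=5: S_5 = -3.66 * 1.13^5 ≈ -6.74
The first 6 terms are: [-3.66, -4.14, -4.67, -5.28, -5.97, -6.74]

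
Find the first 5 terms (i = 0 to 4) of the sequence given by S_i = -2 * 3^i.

This is a geometric sequence.
i=0: S_0 = -2 * 3^0 = -2
i=1: S_1 = -2 * 3^1 = -6
i=2: S_2 = -2 * 3^2 = -18
i=3: S_3 = -2 * 3^3 = -54
i=4: S_4 = -2 * 3^4 = -162
The first 5 terms are: [-2, -6, -18, -54, -162]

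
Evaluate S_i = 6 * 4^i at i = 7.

S_7 = 6 * 4^7 = 6 * 16384 = 98304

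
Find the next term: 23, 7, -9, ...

Differences: 7 - 23 = -16
This is an arithmetic sequence with common difference d = -16.
Next term = -9 + -16 = -25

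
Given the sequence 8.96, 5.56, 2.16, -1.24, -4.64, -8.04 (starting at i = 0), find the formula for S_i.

Check differences: 5.56 - 8.96 = -3.4
2.16 - 5.56 = -3.4
Common difference d = -3.4.
First term a = 8.96.
Formula: S_i = 8.96 - 3.40*i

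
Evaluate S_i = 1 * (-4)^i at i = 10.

S_10 = 1 * (-4)^10 = 1 * 1048576 = 1048576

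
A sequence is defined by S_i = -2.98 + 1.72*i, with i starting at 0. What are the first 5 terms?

This is an arithmetic sequence.
i=0: S_0 = -2.98 + 1.72*0 = -2.98
i=1: S_1 = -2.98 + 1.72*1 = -1.26
i=2: S_2 = -2.98 + 1.72*2 = 0.46
i=3: S_3 = -2.98 + 1.72*3 = 2.18
i=4: S_4 = -2.98 + 1.72*4 = 3.9
The first 5 terms are: [-2.98, -1.26, 0.46, 2.18, 3.9]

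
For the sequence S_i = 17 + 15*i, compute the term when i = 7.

S_7 = 17 + 15*7 = 17 + 105 = 122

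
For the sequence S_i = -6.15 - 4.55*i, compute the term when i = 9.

S_9 = -6.15 + -4.55*9 = -6.15 + -40.95 = -47.1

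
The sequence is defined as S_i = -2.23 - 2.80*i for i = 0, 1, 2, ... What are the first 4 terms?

This is an arithmetic sequence.
i=0: S_0 = -2.23 + -2.8*0 = -2.23
i=1: S_1 = -2.23 + -2.8*1 = -5.03
i=2: S_2 = -2.23 + -2.8*2 = -7.83
i=3: S_3 = -2.23 + -2.8*3 = -10.63
The first 4 terms are: [-2.23, -5.03, -7.83, -10.63]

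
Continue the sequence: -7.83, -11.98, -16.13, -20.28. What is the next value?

Differences: -11.98 - -7.83 = -4.15
This is an arithmetic sequence with common difference d = -4.15.
Next term = -20.28 + -4.15 = -24.43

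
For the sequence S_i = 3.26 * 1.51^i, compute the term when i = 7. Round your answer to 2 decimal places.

S_7 = 3.26 * 1.51^7 ≈ 3.26 * 17.8994 ≈ 58.35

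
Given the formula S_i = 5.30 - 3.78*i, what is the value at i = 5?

S_5 = 5.3 + -3.78*5 = 5.3 + -18.9 = -13.6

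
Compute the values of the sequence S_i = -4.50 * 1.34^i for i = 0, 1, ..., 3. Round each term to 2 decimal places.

This is a geometric sequence.
i=0: S_0 = -4.5 * 1.34^0 = -4.5
i=1: S_1 = -4.5 * 1.34^1 = -6.03
i=2: S_2 = -4.5 * 1.34^2 ≈ -8.08
i=3: S_3 = -4.5 * 1.34^3 ≈ -10.83
The first 4 terms are: [-4.5, -6.03, -8.08, -10.83]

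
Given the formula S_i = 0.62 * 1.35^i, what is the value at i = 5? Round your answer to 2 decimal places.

S_5 = 0.62 * 1.35^5 ≈ 0.62 * 4.484 ≈ 2.78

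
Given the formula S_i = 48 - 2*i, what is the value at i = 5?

S_5 = 48 + -2*5 = 48 + -10 = 38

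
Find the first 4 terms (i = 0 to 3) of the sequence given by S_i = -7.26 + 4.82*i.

This is an arithmetic sequence.
i=0: S_0 = -7.26 + 4.82*0 = -7.26
i=1: S_1 = -7.26 + 4.82*1 = -2.44
i=2: S_2 = -7.26 + 4.82*2 = 2.38
i=3: S_3 = -7.26 + 4.82*3 = 7.2
The first 4 terms are: [-7.26, -2.44, 2.38, 7.2]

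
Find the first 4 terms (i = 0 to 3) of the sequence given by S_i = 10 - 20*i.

This is an arithmetic sequence.
i=0: S_0 = 10 + -20*0 = 10
i=1: S_1 = 10 + -20*1 = -10
i=2: S_2 = 10 + -20*2 = -30
i=3: S_3 = 10 + -20*3 = -50
The first 4 terms are: [10, -10, -30, -50]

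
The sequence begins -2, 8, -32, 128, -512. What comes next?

Ratios: 8 / -2 = -4.0
This is a geometric sequence with common ratio r = -4.
Next term = -512 * -4 = 2048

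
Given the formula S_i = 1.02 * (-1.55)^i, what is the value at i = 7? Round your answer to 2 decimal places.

S_7 = 1.02 * (-1.55)^7 ≈ 1.02 * -21.4942 ≈ -21.92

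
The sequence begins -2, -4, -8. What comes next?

Ratios: -4 / -2 = 2.0
This is a geometric sequence with common ratio r = 2.
Next term = -8 * 2 = -16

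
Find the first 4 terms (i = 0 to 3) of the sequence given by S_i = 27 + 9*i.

This is an arithmetic sequence.
i=0: S_0 = 27 + 9*0 = 27
i=1: S_1 = 27 + 9*1 = 36
i=2: S_2 = 27 + 9*2 = 45
i=3: S_3 = 27 + 9*3 = 54
The first 4 terms are: [27, 36, 45, 54]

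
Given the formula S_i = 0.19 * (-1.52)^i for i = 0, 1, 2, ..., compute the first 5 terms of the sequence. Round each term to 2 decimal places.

This is a geometric sequence.
i=0: S_0 = 0.19 * (-1.52)^0 = 0.19
i=1: S_1 = 0.19 * (-1.52)^1 ≈ -0.29
i=2: S_2 = 0.19 * (-1.52)^2 ≈ 0.44
i=3: S_3 = 0.19 * (-1.52)^3 ≈ -0.67
i=4: S_4 = 0.19 * (-1.52)^4 ≈ 1.01
The first 5 terms are: [0.19, -0.29, 0.44, -0.67, 1.01]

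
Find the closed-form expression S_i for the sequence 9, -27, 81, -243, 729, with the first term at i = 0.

Check ratios: -27 / 9 = -3.0
Common ratio r = -3.
First term a = 9.
Formula: S_i = 9 * (-3)^i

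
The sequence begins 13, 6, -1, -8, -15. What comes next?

Differences: 6 - 13 = -7
This is an arithmetic sequence with common difference d = -7.
Next term = -15 + -7 = -22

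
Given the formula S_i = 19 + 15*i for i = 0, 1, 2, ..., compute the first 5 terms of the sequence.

This is an arithmetic sequence.
i=0: S_0 = 19 + 15*0 = 19
i=1: S_1 = 19 + 15*1 = 34
i=2: S_2 = 19 + 15*2 = 49
i=3: S_3 = 19 + 15*3 = 64
i=4: S_4 = 19 + 15*4 = 79
The first 5 terms are: [19, 34, 49, 64, 79]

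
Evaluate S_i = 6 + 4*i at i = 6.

S_6 = 6 + 4*6 = 6 + 24 = 30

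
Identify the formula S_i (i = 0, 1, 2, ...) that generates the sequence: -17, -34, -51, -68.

Check differences: -34 - -17 = -17
-51 - -34 = -17
Common difference d = -17.
First term a = -17.
Formula: S_i = -17 - 17*i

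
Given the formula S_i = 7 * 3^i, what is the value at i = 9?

S_9 = 7 * 3^9 = 7 * 19683 = 137781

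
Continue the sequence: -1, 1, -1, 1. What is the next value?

Ratios: 1 / -1 = -1.0
This is a geometric sequence with common ratio r = -1.
Next term = 1 * -1 = -1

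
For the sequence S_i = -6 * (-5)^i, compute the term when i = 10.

S_10 = -6 * (-5)^10 = -6 * 9765625 = -58593750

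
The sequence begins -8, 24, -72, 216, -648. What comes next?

Ratios: 24 / -8 = -3.0
This is a geometric sequence with common ratio r = -3.
Next term = -648 * -3 = 1944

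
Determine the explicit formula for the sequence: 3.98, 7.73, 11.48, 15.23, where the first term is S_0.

Check differences: 7.73 - 3.98 = 3.75
11.48 - 7.73 = 3.75
Common difference d = 3.75.
First term a = 3.98.
Formula: S_i = 3.98 + 3.75*i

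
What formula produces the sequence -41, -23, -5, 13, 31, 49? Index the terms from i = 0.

Check differences: -23 - -41 = 18
-5 - -23 = 18
Common difference d = 18.
First term a = -41.
Formula: S_i = -41 + 18*i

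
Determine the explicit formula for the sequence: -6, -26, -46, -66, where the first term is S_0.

Check differences: -26 - -6 = -20
-46 - -26 = -20
Common difference d = -20.
First term a = -6.
Formula: S_i = -6 - 20*i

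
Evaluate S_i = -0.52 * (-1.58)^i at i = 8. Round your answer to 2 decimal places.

S_8 = -0.52 * (-1.58)^8 ≈ -0.52 * 38.838 ≈ -20.2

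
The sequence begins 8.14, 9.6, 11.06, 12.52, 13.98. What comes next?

Differences: 9.6 - 8.14 = 1.46
This is an arithmetic sequence with common difference d = 1.46.
Next term = 13.98 + 1.46 = 15.44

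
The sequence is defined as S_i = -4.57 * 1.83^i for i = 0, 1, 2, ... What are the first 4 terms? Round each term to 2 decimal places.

This is a geometric sequence.
i=0: S_0 = -4.57 * 1.83^0 = -4.57
i=1: S_1 = -4.57 * 1.83^1 ≈ -8.36
i=2: S_2 = -4.57 * 1.83^2 ≈ -15.3
i=3: S_3 = -4.57 * 1.83^3 ≈ -28.01
The first 4 terms are: [-4.57, -8.36, -15.3, -28.01]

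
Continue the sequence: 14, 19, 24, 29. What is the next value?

Differences: 19 - 14 = 5
This is an arithmetic sequence with common difference d = 5.
Next term = 29 + 5 = 34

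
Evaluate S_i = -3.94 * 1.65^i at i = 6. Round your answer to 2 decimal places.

S_6 = -3.94 * 1.65^6 ≈ -3.94 * 20.1792 ≈ -79.51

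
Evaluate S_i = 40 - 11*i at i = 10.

S_10 = 40 + -11*10 = 40 + -110 = -70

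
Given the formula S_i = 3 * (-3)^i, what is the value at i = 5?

S_5 = 3 * (-3)^5 = 3 * -243 = -729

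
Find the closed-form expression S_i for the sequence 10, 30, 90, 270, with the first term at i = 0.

Check ratios: 30 / 10 = 3.0
Common ratio r = 3.
First term a = 10.
Formula: S_i = 10 * 3^i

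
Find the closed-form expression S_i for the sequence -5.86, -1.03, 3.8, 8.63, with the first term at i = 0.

Check differences: -1.03 - -5.86 = 4.83
3.8 - -1.03 = 4.83
Common difference d = 4.83.
First term a = -5.86.
Formula: S_i = -5.86 + 4.83*i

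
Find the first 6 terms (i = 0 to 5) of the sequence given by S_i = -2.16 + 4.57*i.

This is an arithmetic sequence.
i=0: S_0 = -2.16 + 4.57*0 = -2.16
i=1: S_1 = -2.16 + 4.57*1 = 2.41
i=2: S_2 = -2.16 + 4.57*2 = 6.98
i=3: S_3 = -2.16 + 4.57*3 = 11.55
i=4: S_4 = -2.16 + 4.57*4 = 16.12
i=5: S_5 = -2.16 + 4.57*5 = 20.69
The first 6 terms are: [-2.16, 2.41, 6.98, 11.55, 16.12, 20.69]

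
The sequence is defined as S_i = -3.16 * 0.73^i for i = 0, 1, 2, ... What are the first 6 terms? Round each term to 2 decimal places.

This is a geometric sequence.
i=0: S_0 = -3.16 * 0.73^0 = -3.16
i=1: S_1 = -3.16 * 0.73^1 ≈ -2.31
i=2: S_2 = -3.16 * 0.73^2 ≈ -1.68
i=3: S_3 = -3.16 * 0.73^3 ≈ -1.23
i=4: S_4 = -3.16 * 0.73^4 ≈ -0.9
i=5: S_5 = -3.16 * 0.73^5 ≈ -0.66
The first 6 terms are: [-3.16, -2.31, -1.68, -1.23, -0.9, -0.66]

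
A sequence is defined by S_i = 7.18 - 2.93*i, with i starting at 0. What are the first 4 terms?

This is an arithmetic sequence.
i=0: S_0 = 7.18 + -2.93*0 = 7.18
i=1: S_1 = 7.18 + -2.93*1 = 4.25
i=2: S_2 = 7.18 + -2.93*2 = 1.32
i=3: S_3 = 7.18 + -2.93*3 = -1.61
The first 4 terms are: [7.18, 4.25, 1.32, -1.61]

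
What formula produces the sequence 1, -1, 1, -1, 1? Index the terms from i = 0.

Check ratios: -1 / 1 = -1.0
Common ratio r = -1.
First term a = 1.
Formula: S_i = 1 * (-1)^i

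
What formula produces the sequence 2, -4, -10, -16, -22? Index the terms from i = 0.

Check differences: -4 - 2 = -6
-10 - -4 = -6
Common difference d = -6.
First term a = 2.
Formula: S_i = 2 - 6*i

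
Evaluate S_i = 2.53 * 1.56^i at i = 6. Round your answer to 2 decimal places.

S_6 = 2.53 * 1.56^6 ≈ 2.53 * 14.4128 ≈ 36.46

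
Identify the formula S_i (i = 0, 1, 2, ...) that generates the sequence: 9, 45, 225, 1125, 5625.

Check ratios: 45 / 9 = 5.0
Common ratio r = 5.
First term a = 9.
Formula: S_i = 9 * 5^i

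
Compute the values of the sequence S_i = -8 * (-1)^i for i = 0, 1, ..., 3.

This is a geometric sequence.
i=0: S_0 = -8 * (-1)^0 = -8
i=1: S_1 = -8 * (-1)^1 = 8
i=2: S_2 = -8 * (-1)^2 = -8
i=3: S_3 = -8 * (-1)^3 = 8
The first 4 terms are: [-8, 8, -8, 8]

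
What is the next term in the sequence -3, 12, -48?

Ratios: 12 / -3 = -4.0
This is a geometric sequence with common ratio r = -4.
Next term = -48 * -4 = 192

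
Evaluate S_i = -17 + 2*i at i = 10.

S_10 = -17 + 2*10 = -17 + 20 = 3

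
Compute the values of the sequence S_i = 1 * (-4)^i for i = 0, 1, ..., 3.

This is a geometric sequence.
i=0: S_0 = 1 * (-4)^0 = 1
i=1: S_1 = 1 * (-4)^1 = -4
i=2: S_2 = 1 * (-4)^2 = 16
i=3: S_3 = 1 * (-4)^3 = -64
The first 4 terms are: [1, -4, 16, -64]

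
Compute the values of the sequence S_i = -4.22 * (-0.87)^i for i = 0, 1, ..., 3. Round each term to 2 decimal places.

This is a geometric sequence.
i=0: S_0 = -4.22 * (-0.87)^0 = -4.22
i=1: S_1 = -4.22 * (-0.87)^1 ≈ 3.67
i=2: S_2 = -4.22 * (-0.87)^2 ≈ -3.19
i=3: S_3 = -4.22 * (-0.87)^3 ≈ 2.78
The first 4 terms are: [-4.22, 3.67, -3.19, 2.78]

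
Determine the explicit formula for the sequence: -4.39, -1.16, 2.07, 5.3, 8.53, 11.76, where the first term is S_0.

Check differences: -1.16 - -4.39 = 3.23
2.07 - -1.16 = 3.23
Common difference d = 3.23.
First term a = -4.39.
Formula: S_i = -4.39 + 3.23*i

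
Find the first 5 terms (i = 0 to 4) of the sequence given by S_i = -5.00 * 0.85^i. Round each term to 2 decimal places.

This is a geometric sequence.
i=0: S_0 = -5.0 * 0.85^0 = -5.0
i=1: S_1 = -5.0 * 0.85^1 = -4.25
i=2: S_2 = -5.0 * 0.85^2 ≈ -3.61
i=3: S_3 = -5.0 * 0.85^3 ≈ -3.07
i=4: S_4 = -5.0 * 0.85^4 ≈ -2.61
The first 5 terms are: [-5.0, -4.25, -3.61, -3.07, -2.61]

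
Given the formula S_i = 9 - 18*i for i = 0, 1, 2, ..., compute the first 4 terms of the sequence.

This is an arithmetic sequence.
i=0: S_0 = 9 + -18*0 = 9
i=1: S_1 = 9 + -18*1 = -9
i=2: S_2 = 9 + -18*2 = -27
i=3: S_3 = 9 + -18*3 = -45
The first 4 terms are: [9, -9, -27, -45]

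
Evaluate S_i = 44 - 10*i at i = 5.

S_5 = 44 + -10*5 = 44 + -50 = -6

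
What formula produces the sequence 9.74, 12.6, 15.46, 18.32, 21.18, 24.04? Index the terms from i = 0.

Check differences: 12.6 - 9.74 = 2.86
15.46 - 12.6 = 2.86
Common difference d = 2.86.
First term a = 9.74.
Formula: S_i = 9.74 + 2.86*i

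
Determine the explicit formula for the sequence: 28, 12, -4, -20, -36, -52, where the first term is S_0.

Check differences: 12 - 28 = -16
-4 - 12 = -16
Common difference d = -16.
First term a = 28.
Formula: S_i = 28 - 16*i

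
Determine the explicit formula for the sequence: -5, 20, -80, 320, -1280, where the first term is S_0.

Check ratios: 20 / -5 = -4.0
Common ratio r = -4.
First term a = -5.
Formula: S_i = -5 * (-4)^i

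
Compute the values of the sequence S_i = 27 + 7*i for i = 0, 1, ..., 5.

This is an arithmetic sequence.
i=0: S_0 = 27 + 7*0 = 27
i=1: S_1 = 27 + 7*1 = 34
i=2: S_2 = 27 + 7*2 = 41
i=3: S_3 = 27 + 7*3 = 48
i=4: S_4 = 27 + 7*4 = 55
i=5: S_5 = 27 + 7*5 = 62
The first 6 terms are: [27, 34, 41, 48, 55, 62]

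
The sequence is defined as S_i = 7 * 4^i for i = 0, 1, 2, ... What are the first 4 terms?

This is a geometric sequence.
i=0: S_0 = 7 * 4^0 = 7
i=1: S_1 = 7 * 4^1 = 28
i=2: S_2 = 7 * 4^2 = 112
i=3: S_3 = 7 * 4^3 = 448
The first 4 terms are: [7, 28, 112, 448]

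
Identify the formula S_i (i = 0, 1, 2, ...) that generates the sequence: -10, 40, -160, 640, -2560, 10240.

Check ratios: 40 / -10 = -4.0
Common ratio r = -4.
First term a = -10.
Formula: S_i = -10 * (-4)^i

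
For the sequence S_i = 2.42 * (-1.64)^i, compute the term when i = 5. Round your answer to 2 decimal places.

S_5 = 2.42 * (-1.64)^5 ≈ 2.42 * -11.8637 ≈ -28.71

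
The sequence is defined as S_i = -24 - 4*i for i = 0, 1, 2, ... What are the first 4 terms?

This is an arithmetic sequence.
i=0: S_0 = -24 + -4*0 = -24
i=1: S_1 = -24 + -4*1 = -28
i=2: S_2 = -24 + -4*2 = -32
i=3: S_3 = -24 + -4*3 = -36
The first 4 terms are: [-24, -28, -32, -36]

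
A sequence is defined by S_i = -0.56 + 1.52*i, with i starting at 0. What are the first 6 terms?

This is an arithmetic sequence.
i=0: S_0 = -0.56 + 1.52*0 = -0.56
i=1: S_1 = -0.56 + 1.52*1 = 0.96
i=2: S_2 = -0.56 + 1.52*2 = 2.48
i=3: S_3 = -0.56 + 1.52*3 = 4.0
i=4: S_4 = -0.56 + 1.52*4 = 5.52
i=5: S_5 = -0.56 + 1.52*5 = 7.04
The first 6 terms are: [-0.56, 0.96, 2.48, 4.0, 5.52, 7.04]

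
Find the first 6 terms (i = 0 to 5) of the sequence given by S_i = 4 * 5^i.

This is a geometric sequence.
i=0: S_0 = 4 * 5^0 = 4
i=1: S_1 = 4 * 5^1 = 20
i=2: S_2 = 4 * 5^2 = 100
i=3: S_3 = 4 * 5^3 = 500
i=4: S_4 = 4 * 5^4 = 2500
i=5: S_5 = 4 * 5^5 = 12500
The first 6 terms are: [4, 20, 100, 500, 2500, 12500]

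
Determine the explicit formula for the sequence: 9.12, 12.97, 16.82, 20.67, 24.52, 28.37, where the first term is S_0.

Check differences: 12.97 - 9.12 = 3.85
16.82 - 12.97 = 3.85
Common difference d = 3.85.
First term a = 9.12.
Formula: S_i = 9.12 + 3.85*i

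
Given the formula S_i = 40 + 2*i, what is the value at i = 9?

S_9 = 40 + 2*9 = 40 + 18 = 58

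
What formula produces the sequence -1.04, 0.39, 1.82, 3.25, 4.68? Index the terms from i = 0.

Check differences: 0.39 - -1.04 = 1.43
1.82 - 0.39 = 1.43
Common difference d = 1.43.
First term a = -1.04.
Formula: S_i = -1.04 + 1.43*i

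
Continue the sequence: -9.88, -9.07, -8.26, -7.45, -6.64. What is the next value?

Differences: -9.07 - -9.88 = 0.81
This is an arithmetic sequence with common difference d = 0.81.
Next term = -6.64 + 0.81 = -5.83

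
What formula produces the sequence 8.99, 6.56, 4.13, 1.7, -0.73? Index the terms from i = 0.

Check differences: 6.56 - 8.99 = -2.43
4.13 - 6.56 = -2.43
Common difference d = -2.43.
First term a = 8.99.
Formula: S_i = 8.99 - 2.43*i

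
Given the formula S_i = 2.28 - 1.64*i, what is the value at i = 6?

S_6 = 2.28 + -1.64*6 = 2.28 + -9.84 = -7.56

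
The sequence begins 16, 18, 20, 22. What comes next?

Differences: 18 - 16 = 2
This is an arithmetic sequence with common difference d = 2.
Next term = 22 + 2 = 24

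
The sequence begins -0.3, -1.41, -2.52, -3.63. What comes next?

Differences: -1.41 - -0.3 = -1.11
This is an arithmetic sequence with common difference d = -1.11.
Next term = -3.63 + -1.11 = -4.74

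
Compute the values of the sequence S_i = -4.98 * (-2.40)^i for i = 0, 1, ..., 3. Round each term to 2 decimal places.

This is a geometric sequence.
i=0: S_0 = -4.98 * (-2.4)^0 = -4.98
i=1: S_1 = -4.98 * (-2.4)^1 ≈ 11.95
i=2: S_2 = -4.98 * (-2.4)^2 ≈ -28.68
i=3: S_3 = -4.98 * (-2.4)^3 ≈ 68.84
The first 4 terms are: [-4.98, 11.95, -28.68, 68.84]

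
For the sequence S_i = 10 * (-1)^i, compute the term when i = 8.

S_8 = 10 * (-1)^8 = 10 * 1 = 10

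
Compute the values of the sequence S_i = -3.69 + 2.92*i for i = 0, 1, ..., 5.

This is an arithmetic sequence.
i=0: S_0 = -3.69 + 2.92*0 = -3.69
i=1: S_1 = -3.69 + 2.92*1 = -0.77
i=2: S_2 = -3.69 + 2.92*2 = 2.15
i=3: S_3 = -3.69 + 2.92*3 = 5.07
i=4: S_4 = -3.69 + 2.92*4 = 7.99
i=5: S_5 = -3.69 + 2.92*5 = 10.91
The first 6 terms are: [-3.69, -0.77, 2.15, 5.07, 7.99, 10.91]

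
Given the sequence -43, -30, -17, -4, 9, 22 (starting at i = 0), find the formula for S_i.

Check differences: -30 - -43 = 13
-17 - -30 = 13
Common difference d = 13.
First term a = -43.
Formula: S_i = -43 + 13*i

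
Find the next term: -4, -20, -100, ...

Ratios: -20 / -4 = 5.0
This is a geometric sequence with common ratio r = 5.
Next term = -100 * 5 = -500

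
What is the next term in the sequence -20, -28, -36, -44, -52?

Differences: -28 - -20 = -8
This is an arithmetic sequence with common difference d = -8.
Next term = -52 + -8 = -60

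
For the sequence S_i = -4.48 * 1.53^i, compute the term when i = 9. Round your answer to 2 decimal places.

S_9 = -4.48 * 1.53^9 ≈ -4.48 * 45.9434 ≈ -205.83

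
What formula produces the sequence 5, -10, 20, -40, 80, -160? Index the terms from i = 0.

Check ratios: -10 / 5 = -2.0
Common ratio r = -2.
First term a = 5.
Formula: S_i = 5 * (-2)^i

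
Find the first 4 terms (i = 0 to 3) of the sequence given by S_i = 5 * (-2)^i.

This is a geometric sequence.
i=0: S_0 = 5 * (-2)^0 = 5
i=1: S_1 = 5 * (-2)^1 = -10
i=2: S_2 = 5 * (-2)^2 = 20
i=3: S_3 = 5 * (-2)^3 = -40
The first 4 terms are: [5, -10, 20, -40]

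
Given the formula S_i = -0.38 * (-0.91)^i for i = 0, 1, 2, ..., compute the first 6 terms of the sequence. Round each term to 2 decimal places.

This is a geometric sequence.
i=0: S_0 = -0.38 * (-0.91)^0 = -0.38
i=1: S_1 = -0.38 * (-0.91)^1 ≈ 0.35
i=2: S_2 = -0.38 * (-0.91)^2 ≈ -0.31
i=3: S_3 = -0.38 * (-0.91)^3 ≈ 0.29
i=4: S_4 = -0.38 * (-0.91)^4 ≈ -0.26
i=5: S_5 = -0.38 * (-0.91)^5 ≈ 0.24
The first 6 terms are: [-0.38, 0.35, -0.31, 0.29, -0.26, 0.24]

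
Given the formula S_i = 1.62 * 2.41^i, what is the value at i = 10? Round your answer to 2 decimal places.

S_10 = 1.62 * 2.41^10 ≈ 1.62 * 6609.5277 ≈ 10707.43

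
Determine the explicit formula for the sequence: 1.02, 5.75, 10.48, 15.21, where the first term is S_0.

Check differences: 5.75 - 1.02 = 4.73
10.48 - 5.75 = 4.73
Common difference d = 4.73.
First term a = 1.02.
Formula: S_i = 1.02 + 4.73*i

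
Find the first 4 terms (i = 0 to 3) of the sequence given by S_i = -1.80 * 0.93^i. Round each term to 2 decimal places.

This is a geometric sequence.
i=0: S_0 = -1.8 * 0.93^0 = -1.8
i=1: S_1 = -1.8 * 0.93^1 ≈ -1.67
i=2: S_2 = -1.8 * 0.93^2 ≈ -1.56
i=3: S_3 = -1.8 * 0.93^3 ≈ -1.45
The first 4 terms are: [-1.8, -1.67, -1.56, -1.45]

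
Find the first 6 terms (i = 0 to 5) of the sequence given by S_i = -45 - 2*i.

This is an arithmetic sequence.
i=0: S_0 = -45 + -2*0 = -45
i=1: S_1 = -45 + -2*1 = -47
i=2: S_2 = -45 + -2*2 = -49
i=3: S_3 = -45 + -2*3 = -51
i=4: S_4 = -45 + -2*4 = -53
i=5: S_5 = -45 + -2*5 = -55
The first 6 terms are: [-45, -47, -49, -51, -53, -55]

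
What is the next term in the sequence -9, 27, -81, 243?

Ratios: 27 / -9 = -3.0
This is a geometric sequence with common ratio r = -3.
Next term = 243 * -3 = -729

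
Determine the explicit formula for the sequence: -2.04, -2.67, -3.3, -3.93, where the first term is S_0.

Check differences: -2.67 - -2.04 = -0.63
-3.3 - -2.67 = -0.63
Common difference d = -0.63.
First term a = -2.04.
Formula: S_i = -2.04 - 0.63*i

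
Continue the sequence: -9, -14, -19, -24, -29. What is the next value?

Differences: -14 - -9 = -5
This is an arithmetic sequence with common difference d = -5.
Next term = -29 + -5 = -34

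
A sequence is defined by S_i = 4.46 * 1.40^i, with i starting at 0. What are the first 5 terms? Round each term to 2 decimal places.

This is a geometric sequence.
i=0: S_0 = 4.46 * 1.4^0 = 4.46
i=1: S_1 = 4.46 * 1.4^1 ≈ 6.24
i=2: S_2 = 4.46 * 1.4^2 ≈ 8.74
i=3: S_3 = 4.46 * 1.4^3 ≈ 12.24
i=4: S_4 = 4.46 * 1.4^4 ≈ 17.13
The first 5 terms are: [4.46, 6.24, 8.74, 12.24, 17.13]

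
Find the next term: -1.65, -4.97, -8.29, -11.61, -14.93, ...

Differences: -4.97 - -1.65 = -3.32
This is an arithmetic sequence with common difference d = -3.32.
Next term = -14.93 + -3.32 = -18.25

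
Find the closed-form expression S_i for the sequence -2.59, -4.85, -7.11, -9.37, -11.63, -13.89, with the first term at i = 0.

Check differences: -4.85 - -2.59 = -2.26
-7.11 - -4.85 = -2.26
Common difference d = -2.26.
First term a = -2.59.
Formula: S_i = -2.59 - 2.26*i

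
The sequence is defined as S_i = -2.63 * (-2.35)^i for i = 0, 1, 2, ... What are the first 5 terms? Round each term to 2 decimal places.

This is a geometric sequence.
i=0: S_0 = -2.63 * (-2.35)^0 = -2.63
i=1: S_1 = -2.63 * (-2.35)^1 ≈ 6.18
i=2: S_2 = -2.63 * (-2.35)^2 ≈ -14.52
i=3: S_3 = -2.63 * (-2.35)^3 ≈ 34.13
i=4: S_4 = -2.63 * (-2.35)^4 ≈ -80.21
The first 5 terms are: [-2.63, 6.18, -14.52, 34.13, -80.21]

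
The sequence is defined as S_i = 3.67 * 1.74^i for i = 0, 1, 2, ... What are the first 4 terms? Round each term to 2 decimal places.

This is a geometric sequence.
i=0: S_0 = 3.67 * 1.74^0 = 3.67
i=1: S_1 = 3.67 * 1.74^1 ≈ 6.39
i=2: S_2 = 3.67 * 1.74^2 ≈ 11.11
i=3: S_3 = 3.67 * 1.74^3 ≈ 19.33
The first 4 terms are: [3.67, 6.39, 11.11, 19.33]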